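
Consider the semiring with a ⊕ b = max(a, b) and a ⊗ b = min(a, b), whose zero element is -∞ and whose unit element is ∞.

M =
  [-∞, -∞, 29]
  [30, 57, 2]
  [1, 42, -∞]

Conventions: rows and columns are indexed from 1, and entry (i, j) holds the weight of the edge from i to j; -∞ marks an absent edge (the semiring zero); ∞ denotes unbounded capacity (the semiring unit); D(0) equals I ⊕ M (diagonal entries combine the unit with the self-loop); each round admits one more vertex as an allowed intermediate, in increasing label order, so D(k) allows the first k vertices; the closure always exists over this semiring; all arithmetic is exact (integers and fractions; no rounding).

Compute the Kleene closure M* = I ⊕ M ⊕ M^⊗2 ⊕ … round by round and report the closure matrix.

D(0):
  [∞, -∞, 29]
  [30, ∞, 2]
  [1, 42, ∞]
D(1):
  [∞, -∞, 29]
  [30, ∞, 29]
  [1, 42, ∞]
D(2):
  [∞, -∞, 29]
  [30, ∞, 29]
  [30, 42, ∞]
D(3):
  [∞, 29, 29]
  [30, ∞, 29]
  [30, 42, ∞]
Answer: M* = [[∞, 29, 29], [30, ∞, 29], [30, 42, ∞]]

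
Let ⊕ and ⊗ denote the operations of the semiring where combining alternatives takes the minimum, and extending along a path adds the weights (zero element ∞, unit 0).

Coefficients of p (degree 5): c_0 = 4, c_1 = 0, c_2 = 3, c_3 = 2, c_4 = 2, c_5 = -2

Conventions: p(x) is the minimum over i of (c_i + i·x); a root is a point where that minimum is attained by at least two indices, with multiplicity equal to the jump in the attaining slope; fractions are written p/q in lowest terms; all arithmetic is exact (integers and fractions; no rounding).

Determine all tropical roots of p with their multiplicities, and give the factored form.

hull edge (i=0, c=4) to (i=1, c=0): slope -4, span 1
hull edge (i=1, c=0) to (i=5, c=-2): slope -1/2, span 4
Factored form: p(x) = -2 ⊗ (x ⊕ 1/2) ⊗ (x ⊕ 1/2) ⊗ (x ⊕ 1/2) ⊗ (x ⊕ 1/2) ⊗ (x ⊕ 4)
Answer: roots = 1/2 (mult 4), 4 (mult 1)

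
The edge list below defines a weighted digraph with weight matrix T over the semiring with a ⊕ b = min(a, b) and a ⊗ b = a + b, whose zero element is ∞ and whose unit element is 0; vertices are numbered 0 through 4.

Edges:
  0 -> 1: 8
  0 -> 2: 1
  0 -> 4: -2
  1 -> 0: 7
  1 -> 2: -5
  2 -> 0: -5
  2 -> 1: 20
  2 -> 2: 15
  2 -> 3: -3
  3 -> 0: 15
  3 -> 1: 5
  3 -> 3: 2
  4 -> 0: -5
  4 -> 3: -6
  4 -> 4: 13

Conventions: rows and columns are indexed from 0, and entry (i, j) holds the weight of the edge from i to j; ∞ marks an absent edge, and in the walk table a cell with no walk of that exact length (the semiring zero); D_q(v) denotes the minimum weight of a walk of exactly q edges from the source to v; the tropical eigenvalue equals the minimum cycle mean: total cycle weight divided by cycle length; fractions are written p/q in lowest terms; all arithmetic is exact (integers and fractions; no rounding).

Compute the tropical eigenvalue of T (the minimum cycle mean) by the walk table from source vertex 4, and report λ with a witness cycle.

q=0: [∞, ∞, ∞, ∞, 0]
q=1: [-5, ∞, ∞, -6, 13]
q=2: [8, -1, -4, -4, -7]
q=3: [-12, 1, -6, -13, 6]
q=4: [-11, -8, -11, -11, -14]
q=5: [-19, -6, -13, -20, -13]
Optimal cycle mean attained by: cycle 0->4->0, total (-2) + (-5), length 2.
Answer: λ = -7/2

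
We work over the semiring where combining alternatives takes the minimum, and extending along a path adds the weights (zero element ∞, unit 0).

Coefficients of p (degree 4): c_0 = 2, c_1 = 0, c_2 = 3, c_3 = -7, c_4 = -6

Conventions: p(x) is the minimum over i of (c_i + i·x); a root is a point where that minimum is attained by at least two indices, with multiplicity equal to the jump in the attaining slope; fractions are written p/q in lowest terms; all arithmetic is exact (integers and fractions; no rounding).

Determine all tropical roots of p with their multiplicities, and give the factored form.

hull edge (i=0, c=2) to (i=3, c=-7): slope -3, span 3
hull edge (i=3, c=-7) to (i=4, c=-6): slope 1, span 1
Factored form: p(x) = -6 ⊗ (x ⊕ (-1)) ⊗ (x ⊕ 3) ⊗ (x ⊕ 3) ⊗ (x ⊕ 3)
Answer: roots = -1 (mult 1), 3 (mult 3)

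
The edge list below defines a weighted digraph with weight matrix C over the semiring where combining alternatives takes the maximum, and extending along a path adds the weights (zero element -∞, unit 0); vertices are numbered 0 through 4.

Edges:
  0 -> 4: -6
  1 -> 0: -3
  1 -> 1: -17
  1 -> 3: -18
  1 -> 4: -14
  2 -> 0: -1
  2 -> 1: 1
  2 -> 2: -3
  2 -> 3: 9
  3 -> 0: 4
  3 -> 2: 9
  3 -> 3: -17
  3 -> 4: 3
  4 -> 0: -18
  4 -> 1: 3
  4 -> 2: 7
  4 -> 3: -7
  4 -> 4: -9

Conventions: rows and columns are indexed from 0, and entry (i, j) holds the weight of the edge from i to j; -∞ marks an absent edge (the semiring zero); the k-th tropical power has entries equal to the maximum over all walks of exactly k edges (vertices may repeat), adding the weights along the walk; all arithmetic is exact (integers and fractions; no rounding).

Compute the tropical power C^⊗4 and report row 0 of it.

C^⊗2:
  [-24, -3, 1, -13, -15]
  [-14, -11, -7, -21, -9]
  [13, -2, 18, 6, 12]
  [8, 10, 10, 18, -2]
  [6, 8, 4, 16, -4]
C^⊗3:
  [0, 2, -2, 10, -10]
  [-8, -6, -2, 2, -18]
  [17, 19, 19, 27, 9]
  [22, 11, 27, 19, 21]
  [20, 5, 25, 13, 19]
C^⊗4:
  [14, -1, 19, 7, 13]
  [6, -1, 11, 7, 5]
  [31, 20, 36, 28, 30]
  [26, 28, 28, 36, 22]
  [24, 26, 26, 34, 16]
Answer: row 0 of C^⊗4 = [14, -1, 19, 7, 13]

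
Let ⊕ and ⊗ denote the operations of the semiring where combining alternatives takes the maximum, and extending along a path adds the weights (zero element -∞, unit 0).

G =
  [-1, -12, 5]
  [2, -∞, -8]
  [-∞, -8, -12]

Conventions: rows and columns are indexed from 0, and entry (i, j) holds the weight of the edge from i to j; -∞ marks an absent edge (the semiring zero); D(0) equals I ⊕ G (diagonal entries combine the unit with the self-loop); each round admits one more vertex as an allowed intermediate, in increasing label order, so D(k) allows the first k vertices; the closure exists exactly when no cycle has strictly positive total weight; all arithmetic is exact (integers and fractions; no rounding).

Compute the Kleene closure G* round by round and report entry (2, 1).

D(0):
  [0, -12, 5]
  [2, 0, -8]
  [-∞, -8, 0]
D(1):
  [0, -12, 5]
  [2, 0, 7]
  [-∞, -8, 0]
D(2):
  [0, -12, 5]
  [2, 0, 7]
  [-6, -8, 0]
D(3):
  [0, -3, 5]
  [2, 0, 7]
  [-6, -8, 0]
Answer: G*[2][1] = -8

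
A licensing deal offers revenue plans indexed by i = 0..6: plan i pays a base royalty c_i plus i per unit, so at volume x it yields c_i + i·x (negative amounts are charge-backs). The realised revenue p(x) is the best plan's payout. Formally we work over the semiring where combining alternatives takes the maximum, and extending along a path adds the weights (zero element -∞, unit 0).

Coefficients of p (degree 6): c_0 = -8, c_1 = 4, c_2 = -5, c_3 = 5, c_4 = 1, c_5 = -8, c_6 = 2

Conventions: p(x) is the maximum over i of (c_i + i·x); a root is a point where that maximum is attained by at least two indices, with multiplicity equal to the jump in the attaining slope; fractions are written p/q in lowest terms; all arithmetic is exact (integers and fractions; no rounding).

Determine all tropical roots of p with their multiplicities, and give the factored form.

hull edge (i=0, c=-8) to (i=1, c=4): slope 12, span 1
hull edge (i=1, c=4) to (i=3, c=5): slope 1/2, span 2
hull edge (i=3, c=5) to (i=6, c=2): slope -1, span 3
Factored form: p(x) = 2 ⊗ (x ⊕ (-12)) ⊗ (x ⊕ (-1/2)) ⊗ (x ⊕ (-1/2)) ⊗ (x ⊕ 1) ⊗ (x ⊕ 1) ⊗ (x ⊕ 1)
Answer: roots = -12 (mult 1), -1/2 (mult 2), 1 (mult 3)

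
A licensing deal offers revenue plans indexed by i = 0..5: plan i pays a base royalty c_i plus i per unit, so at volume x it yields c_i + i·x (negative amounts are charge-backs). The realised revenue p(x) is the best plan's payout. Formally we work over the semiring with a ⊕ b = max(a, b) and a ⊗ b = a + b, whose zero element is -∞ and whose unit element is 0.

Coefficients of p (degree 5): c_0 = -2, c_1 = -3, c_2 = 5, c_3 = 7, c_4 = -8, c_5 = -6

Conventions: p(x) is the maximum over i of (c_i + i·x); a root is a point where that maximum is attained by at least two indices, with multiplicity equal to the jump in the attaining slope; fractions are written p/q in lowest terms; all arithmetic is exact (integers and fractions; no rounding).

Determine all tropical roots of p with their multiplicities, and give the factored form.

hull edge (i=0, c=-2) to (i=2, c=5): slope 7/2, span 2
hull edge (i=2, c=5) to (i=3, c=7): slope 2, span 1
hull edge (i=3, c=7) to (i=5, c=-6): slope -13/2, span 2
Factored form: p(x) = -6 ⊗ (x ⊕ (-7/2)) ⊗ (x ⊕ (-7/2)) ⊗ (x ⊕ (-2)) ⊗ (x ⊕ 13/2) ⊗ (x ⊕ 13/2)
Answer: roots = -7/2 (mult 2), -2 (mult 1), 13/2 (mult 2)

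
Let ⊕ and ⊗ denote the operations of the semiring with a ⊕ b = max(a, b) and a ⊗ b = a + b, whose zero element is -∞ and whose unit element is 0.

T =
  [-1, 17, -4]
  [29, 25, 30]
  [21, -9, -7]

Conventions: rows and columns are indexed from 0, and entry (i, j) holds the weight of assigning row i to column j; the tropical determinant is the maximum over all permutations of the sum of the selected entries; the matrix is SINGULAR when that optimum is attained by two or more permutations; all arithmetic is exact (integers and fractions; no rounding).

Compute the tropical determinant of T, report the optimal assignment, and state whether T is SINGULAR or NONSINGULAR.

σ = (0, 1, 2): (-1) + 25 + (-7) = 17
σ = (0, 2, 1): (-1) + 30 + (-9) = 20
σ = (1, 0, 2): 17 + 29 + (-7) = 39
σ = (1, 2, 0): 17 + 30 + 21 = 68
σ = (2, 0, 1): (-4) + 29 + (-9) = 16
σ = (2, 1, 0): (-4) + 25 + 21 = 42
Optimal value attained by: σ = (1, 2, 0).
Answer: det⊕(T) = 68; verdict: NONSINGULAR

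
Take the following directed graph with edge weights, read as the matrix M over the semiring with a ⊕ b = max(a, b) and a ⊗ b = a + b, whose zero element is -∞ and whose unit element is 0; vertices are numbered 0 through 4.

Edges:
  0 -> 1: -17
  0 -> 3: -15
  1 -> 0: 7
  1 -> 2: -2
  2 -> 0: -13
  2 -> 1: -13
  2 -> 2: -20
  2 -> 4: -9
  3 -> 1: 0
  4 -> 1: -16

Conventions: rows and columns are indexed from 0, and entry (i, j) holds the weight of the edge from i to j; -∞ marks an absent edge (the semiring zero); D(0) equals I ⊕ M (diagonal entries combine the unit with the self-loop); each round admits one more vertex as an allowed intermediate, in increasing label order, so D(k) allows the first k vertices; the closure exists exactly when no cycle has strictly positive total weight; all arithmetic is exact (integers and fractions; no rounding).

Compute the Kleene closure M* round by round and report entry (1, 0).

D(0):
  [0, -17, -∞, -15, -∞]
  [7, 0, -2, -∞, -∞]
  [-13, -13, 0, -∞, -9]
  [-∞, 0, -∞, 0, -∞]
  [-∞, -16, -∞, -∞, 0]
D(1):
  [0, -17, -∞, -15, -∞]
  [7, 0, -2, -8, -∞]
  [-13, -13, 0, -28, -9]
  [-∞, 0, -∞, 0, -∞]
  [-∞, -16, -∞, -∞, 0]
D(2):
  [0, -17, -19, -15, -∞]
  [7, 0, -2, -8, -∞]
  [-6, -13, 0, -21, -9]
  [7, 0, -2, 0, -∞]
  [-9, -16, -18, -24, 0]
D(3):
  [0, -17, -19, -15, -28]
  [7, 0, -2, -8, -11]
  [-6, -13, 0, -21, -9]
  [7, 0, -2, 0, -11]
  [-9, -16, -18, -24, 0]
D(4):
  [0, -15, -17, -15, -26]
  [7, 0, -2, -8, -11]
  [-6, -13, 0, -21, -9]
  [7, 0, -2, 0, -11]
  [-9, -16, -18, -24, 0]
D(5):
  [0, -15, -17, -15, -26]
  [7, 0, -2, -8, -11]
  [-6, -13, 0, -21, -9]
  [7, 0, -2, 0, -11]
  [-9, -16, -18, -24, 0]
Answer: M*[1][0] = 7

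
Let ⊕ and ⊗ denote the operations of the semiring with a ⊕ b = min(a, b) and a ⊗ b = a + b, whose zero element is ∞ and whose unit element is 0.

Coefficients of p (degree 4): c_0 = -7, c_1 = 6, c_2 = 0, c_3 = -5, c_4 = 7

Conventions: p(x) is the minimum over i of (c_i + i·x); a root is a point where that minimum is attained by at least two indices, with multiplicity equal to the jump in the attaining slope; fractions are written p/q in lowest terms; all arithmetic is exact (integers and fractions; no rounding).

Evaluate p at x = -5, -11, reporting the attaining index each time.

p(-5) = min(-7+0·(-5)=-7, 6+1·(-5)=1, 0+2·(-5)=-10, -5+3·(-5)=-20, 7+4·(-5)=-13) = -20 (attained by i=3)
p(-11) = min(-7+0·(-11)=-7, 6+1·(-11)=-5, 0+2·(-11)=-22, -5+3·(-11)=-38, 7+4·(-11)=-37) = -38 (attained by i=3)
Answer: p(-5) = -20; p(-11) = -38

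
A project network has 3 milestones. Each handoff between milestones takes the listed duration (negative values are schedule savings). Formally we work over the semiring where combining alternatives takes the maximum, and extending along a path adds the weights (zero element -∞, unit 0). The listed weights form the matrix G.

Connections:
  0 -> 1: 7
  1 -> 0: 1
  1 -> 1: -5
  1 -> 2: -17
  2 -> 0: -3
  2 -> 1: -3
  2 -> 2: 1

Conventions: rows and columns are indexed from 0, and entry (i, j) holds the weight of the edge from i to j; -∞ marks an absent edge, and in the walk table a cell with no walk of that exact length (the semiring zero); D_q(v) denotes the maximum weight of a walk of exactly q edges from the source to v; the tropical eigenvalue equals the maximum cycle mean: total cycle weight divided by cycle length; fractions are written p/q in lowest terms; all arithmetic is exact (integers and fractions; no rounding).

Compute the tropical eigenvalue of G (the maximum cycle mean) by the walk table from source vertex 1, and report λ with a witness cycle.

q=0: [-∞, 0, -∞]
q=1: [1, -5, -17]
q=2: [-4, 8, -16]
q=3: [9, 3, -9]
Optimal cycle mean attained by: cycle 0->1->0, total 7 + 1, length 2.
Answer: λ = 4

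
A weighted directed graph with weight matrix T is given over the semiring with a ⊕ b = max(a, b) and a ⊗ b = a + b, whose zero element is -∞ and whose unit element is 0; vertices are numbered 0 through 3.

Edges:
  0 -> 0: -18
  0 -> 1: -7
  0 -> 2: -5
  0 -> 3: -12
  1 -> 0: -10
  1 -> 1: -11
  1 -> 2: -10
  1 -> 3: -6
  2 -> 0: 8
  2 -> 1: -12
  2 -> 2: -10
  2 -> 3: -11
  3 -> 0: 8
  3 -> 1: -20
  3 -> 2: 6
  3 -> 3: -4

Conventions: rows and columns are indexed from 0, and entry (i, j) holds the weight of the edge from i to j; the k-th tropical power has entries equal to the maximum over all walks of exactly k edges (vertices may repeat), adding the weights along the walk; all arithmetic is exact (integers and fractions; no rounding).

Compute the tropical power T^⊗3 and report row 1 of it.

T^⊗2:
  [3, -17, -6, -13]
  [2, -17, 0, -10]
  [-2, 1, 3, -4]
  [14, 1, 3, -4]
T^⊗3:
  [2, -4, -2, -9]
  [8, -5, -3, -10]
  [11, -9, 2, -5]
  [11, 7, 9, 2]
Answer: row 1 of T^⊗3 = [8, -5, -3, -10]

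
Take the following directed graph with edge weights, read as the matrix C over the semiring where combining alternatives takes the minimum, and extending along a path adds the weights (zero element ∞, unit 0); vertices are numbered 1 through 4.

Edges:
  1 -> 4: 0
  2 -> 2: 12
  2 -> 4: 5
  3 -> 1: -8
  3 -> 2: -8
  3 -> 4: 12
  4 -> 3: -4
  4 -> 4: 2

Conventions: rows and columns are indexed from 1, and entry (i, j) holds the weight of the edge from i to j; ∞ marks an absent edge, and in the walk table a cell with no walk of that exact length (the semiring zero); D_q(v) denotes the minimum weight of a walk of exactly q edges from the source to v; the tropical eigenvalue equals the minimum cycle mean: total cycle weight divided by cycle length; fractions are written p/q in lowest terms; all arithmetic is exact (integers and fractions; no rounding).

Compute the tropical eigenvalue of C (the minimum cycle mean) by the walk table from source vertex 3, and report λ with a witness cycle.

q=0: [∞, ∞, 0, ∞]
q=1: [-8, -8, ∞, 12]
q=2: [∞, 4, 8, -8]
q=3: [0, 0, -12, -6]
q=4: [-20, -20, -10, -4]
Optimal cycle mean attained by: cycle 1->4->3->1, total 0 + (-4) + (-8), length 3.
Answer: λ = -4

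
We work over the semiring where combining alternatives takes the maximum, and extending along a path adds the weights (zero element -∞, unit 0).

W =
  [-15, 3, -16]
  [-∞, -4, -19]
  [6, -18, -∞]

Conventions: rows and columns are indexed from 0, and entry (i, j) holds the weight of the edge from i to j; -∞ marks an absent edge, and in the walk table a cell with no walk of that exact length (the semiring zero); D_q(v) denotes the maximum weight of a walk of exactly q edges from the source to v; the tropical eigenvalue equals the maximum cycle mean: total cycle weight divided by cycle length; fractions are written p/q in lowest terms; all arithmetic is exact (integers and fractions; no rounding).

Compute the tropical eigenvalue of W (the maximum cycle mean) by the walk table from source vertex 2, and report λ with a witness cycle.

q=0: [-∞, -∞, 0]
q=1: [6, -18, -∞]
q=2: [-9, 9, -10]
q=3: [-4, 5, -10]
Optimal cycle mean attained by: cycle 0->1->2->0, total 3 + (-19) + 6, length 3.
Answer: λ = -10/3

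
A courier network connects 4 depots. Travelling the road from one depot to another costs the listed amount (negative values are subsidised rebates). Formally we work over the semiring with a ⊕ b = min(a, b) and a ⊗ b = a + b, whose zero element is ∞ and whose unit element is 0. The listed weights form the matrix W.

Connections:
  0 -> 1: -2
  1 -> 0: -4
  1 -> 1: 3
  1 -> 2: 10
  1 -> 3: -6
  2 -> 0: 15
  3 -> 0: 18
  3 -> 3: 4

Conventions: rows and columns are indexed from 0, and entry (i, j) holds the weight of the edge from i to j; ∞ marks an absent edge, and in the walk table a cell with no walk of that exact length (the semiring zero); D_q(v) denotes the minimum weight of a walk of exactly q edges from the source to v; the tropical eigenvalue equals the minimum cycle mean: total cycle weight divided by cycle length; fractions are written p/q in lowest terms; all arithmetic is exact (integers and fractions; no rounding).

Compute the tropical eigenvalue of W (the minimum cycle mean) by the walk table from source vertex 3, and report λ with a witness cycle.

q=0: [∞, ∞, ∞, 0]
q=1: [18, ∞, ∞, 4]
q=2: [22, 16, ∞, 8]
q=3: [12, 19, 26, 10]
q=4: [15, 10, 29, 13]
Optimal cycle mean attained by: cycle 0->1->0, total (-2) + (-4), length 2.
Answer: λ = -3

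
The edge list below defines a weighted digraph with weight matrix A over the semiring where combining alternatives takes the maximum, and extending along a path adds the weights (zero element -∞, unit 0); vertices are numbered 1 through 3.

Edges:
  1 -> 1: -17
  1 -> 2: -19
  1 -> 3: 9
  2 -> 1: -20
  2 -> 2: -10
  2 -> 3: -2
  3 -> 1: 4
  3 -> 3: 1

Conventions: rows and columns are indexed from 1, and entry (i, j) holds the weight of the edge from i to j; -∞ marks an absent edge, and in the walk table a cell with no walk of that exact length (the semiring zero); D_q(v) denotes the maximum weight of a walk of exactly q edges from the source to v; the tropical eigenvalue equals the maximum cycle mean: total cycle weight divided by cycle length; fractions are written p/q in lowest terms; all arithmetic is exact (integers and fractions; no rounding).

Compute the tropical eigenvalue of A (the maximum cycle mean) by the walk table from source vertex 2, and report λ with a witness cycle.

q=0: [-∞, 0, -∞]
q=1: [-20, -10, -2]
q=2: [2, -20, -1]
q=3: [3, -17, 11]
Optimal cycle mean attained by: cycle 1->3->1, total 9 + 4, length 2.
Answer: λ = 13/2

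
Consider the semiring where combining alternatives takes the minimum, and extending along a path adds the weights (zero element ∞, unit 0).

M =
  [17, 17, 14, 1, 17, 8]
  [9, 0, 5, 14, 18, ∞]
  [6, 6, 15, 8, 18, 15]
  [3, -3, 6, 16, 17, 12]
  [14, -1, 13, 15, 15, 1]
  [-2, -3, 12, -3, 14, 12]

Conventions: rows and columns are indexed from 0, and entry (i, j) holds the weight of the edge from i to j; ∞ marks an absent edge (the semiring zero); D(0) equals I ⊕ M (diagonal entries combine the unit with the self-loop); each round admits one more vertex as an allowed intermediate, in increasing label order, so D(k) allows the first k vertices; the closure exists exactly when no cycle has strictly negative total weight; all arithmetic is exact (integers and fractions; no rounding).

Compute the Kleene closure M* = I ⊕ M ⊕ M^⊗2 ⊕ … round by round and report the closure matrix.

D(0):
  [0, 17, 14, 1, 17, 8]
  [9, 0, 5, 14, 18, ∞]
  [6, 6, 0, 8, 18, 15]
  [3, -3, 6, 0, 17, 12]
  [14, -1, 13, 15, 0, 1]
  [-2, -3, 12, -3, 14, 0]
D(1):
  [0, 17, 14, 1, 17, 8]
  [9, 0, 5, 10, 18, 17]
  [6, 6, 0, 7, 18, 14]
  [3, -3, 6, 0, 17, 11]
  [14, -1, 13, 15, 0, 1]
  [-2, -3, 12, -3, 14, 0]
D(2):
  [0, 17, 14, 1, 17, 8]
  [9, 0, 5, 10, 18, 17]
  [6, 6, 0, 7, 18, 14]
  [3, -3, 2, 0, 15, 11]
  [8, -1, 4, 9, 0, 1]
  [-2, -3, 2, -3, 14, 0]
D(3):
  [0, 17, 14, 1, 17, 8]
  [9, 0, 5, 10, 18, 17]
  [6, 6, 0, 7, 18, 14]
  [3, -3, 2, 0, 15, 11]
  [8, -1, 4, 9, 0, 1]
  [-2, -3, 2, -3, 14, 0]
D(4):
  [0, -2, 3, 1, 16, 8]
  [9, 0, 5, 10, 18, 17]
  [6, 4, 0, 7, 18, 14]
  [3, -3, 2, 0, 15, 11]
  [8, -1, 4, 9, 0, 1]
  [-2, -6, -1, -3, 12, 0]
D(5):
  [0, -2, 3, 1, 16, 8]
  [9, 0, 5, 10, 18, 17]
  [6, 4, 0, 7, 18, 14]
  [3, -3, 2, 0, 15, 11]
  [8, -1, 4, 9, 0, 1]
  [-2, -6, -1, -3, 12, 0]
D(6):
  [0, -2, 3, 1, 16, 8]
  [9, 0, 5, 10, 18, 17]
  [6, 4, 0, 7, 18, 14]
  [3, -3, 2, 0, 15, 11]
  [-1, -5, 0, -2, 0, 1]
  [-2, -6, -1, -3, 12, 0]
Answer: M* = [[0, -2, 3, 1, 16, 8], [9, 0, 5, 10, 18, 17], [6, 4, 0, 7, 18, 14], [3, -3, 2, 0, 15, 11], [-1, -5, 0, -2, 0, 1], [-2, -6, -1, -3, 12, 0]]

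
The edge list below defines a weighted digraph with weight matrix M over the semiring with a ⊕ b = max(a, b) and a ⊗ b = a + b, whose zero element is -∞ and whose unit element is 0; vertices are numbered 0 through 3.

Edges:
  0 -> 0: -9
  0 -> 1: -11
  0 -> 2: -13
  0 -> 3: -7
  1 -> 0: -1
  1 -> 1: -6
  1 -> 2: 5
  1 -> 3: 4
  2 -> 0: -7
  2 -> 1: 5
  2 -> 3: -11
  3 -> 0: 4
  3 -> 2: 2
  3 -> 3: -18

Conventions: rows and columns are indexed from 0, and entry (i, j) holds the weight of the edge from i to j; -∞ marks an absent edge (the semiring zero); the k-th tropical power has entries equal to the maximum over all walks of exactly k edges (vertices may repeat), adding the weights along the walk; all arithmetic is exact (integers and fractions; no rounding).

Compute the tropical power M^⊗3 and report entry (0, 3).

M^⊗2:
  [-3, -8, -5, -7]
  [8, 10, 6, -2]
  [4, -1, 10, 9]
  [-5, 7, -9, -3]
M^⊗3:
  [-3, 0, -3, -4]
  [9, 11, 15, 14]
  [13, 15, 11, 3]
  [6, 1, 12, 11]
Key observation: the optimum is the walk 0->2->1->3, with weight (-13) + 5 + 4 = -4.
Optimal value attained by: walk 0->2->1->3.
Answer: (M^⊗3)[0][3] = -4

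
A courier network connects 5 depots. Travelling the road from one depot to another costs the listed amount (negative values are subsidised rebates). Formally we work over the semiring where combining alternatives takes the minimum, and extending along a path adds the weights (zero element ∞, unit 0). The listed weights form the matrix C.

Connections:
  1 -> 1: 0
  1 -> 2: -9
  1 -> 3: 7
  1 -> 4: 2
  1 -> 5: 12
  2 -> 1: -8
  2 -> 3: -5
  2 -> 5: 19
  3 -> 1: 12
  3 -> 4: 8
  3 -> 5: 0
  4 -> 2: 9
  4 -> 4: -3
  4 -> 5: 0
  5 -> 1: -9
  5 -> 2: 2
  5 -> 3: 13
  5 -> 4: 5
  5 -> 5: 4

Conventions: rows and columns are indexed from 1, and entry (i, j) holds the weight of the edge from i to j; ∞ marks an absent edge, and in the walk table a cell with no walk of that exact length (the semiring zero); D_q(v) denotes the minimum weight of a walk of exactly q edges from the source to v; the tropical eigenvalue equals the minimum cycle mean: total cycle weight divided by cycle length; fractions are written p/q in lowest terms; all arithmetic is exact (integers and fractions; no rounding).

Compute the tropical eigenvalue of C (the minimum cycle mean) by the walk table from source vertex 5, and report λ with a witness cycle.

q=0: [∞, ∞, ∞, ∞, 0]
q=1: [-9, 2, 13, 5, 4]
q=2: [-9, -18, -3, -7, 3]
q=3: [-26, -18, -23, -10, -7]
q=4: [-26, -35, -23, -24, -23]
q=5: [-43, -35, -40, -27, -24]
Optimal cycle mean attained by: cycle 1->2->1, total (-9) + (-8), length 2.
Answer: λ = -17/2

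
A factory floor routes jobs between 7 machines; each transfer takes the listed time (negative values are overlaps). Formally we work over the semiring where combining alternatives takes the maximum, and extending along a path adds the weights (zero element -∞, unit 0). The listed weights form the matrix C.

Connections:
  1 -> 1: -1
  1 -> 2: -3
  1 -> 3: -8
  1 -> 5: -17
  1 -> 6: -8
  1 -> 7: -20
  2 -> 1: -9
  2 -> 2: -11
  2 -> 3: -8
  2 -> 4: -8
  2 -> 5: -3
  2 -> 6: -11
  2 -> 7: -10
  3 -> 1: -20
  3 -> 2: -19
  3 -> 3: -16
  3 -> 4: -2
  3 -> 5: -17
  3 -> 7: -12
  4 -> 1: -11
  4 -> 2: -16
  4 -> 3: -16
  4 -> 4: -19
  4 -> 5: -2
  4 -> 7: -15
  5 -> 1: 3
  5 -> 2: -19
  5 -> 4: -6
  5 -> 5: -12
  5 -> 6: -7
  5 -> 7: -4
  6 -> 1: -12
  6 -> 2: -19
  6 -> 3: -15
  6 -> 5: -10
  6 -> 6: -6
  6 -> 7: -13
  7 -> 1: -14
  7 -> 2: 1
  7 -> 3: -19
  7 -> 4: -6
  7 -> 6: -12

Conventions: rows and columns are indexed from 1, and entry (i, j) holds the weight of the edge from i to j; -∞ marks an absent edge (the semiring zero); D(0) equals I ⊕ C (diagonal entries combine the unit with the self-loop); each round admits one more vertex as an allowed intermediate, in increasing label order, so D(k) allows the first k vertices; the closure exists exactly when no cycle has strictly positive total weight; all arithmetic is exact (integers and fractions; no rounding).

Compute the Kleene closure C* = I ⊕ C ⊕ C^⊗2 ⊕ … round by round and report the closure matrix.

D(0):
  [0, -3, -8, -∞, -17, -8, -20]
  [-9, 0, -8, -8, -3, -11, -10]
  [-20, -19, 0, -2, -17, -∞, -12]
  [-11, -16, -16, 0, -2, -∞, -15]
  [3, -19, -∞, -6, 0, -7, -4]
  [-12, -19, -15, -∞, -10, 0, -13]
  [-14, 1, -19, -6, -∞, -12, 0]
D(1):
  [0, -3, -8, -∞, -17, -8, -20]
  [-9, 0, -8, -8, -3, -11, -10]
  [-20, -19, 0, -2, -17, -28, -12]
  [-11, -14, -16, 0, -2, -19, -15]
  [3, 0, -5, -6, 0, -5, -4]
  [-12, -15, -15, -∞, -10, 0, -13]
  [-14, 1, -19, -6, -31, -12, 0]
D(2):
  [0, -3, -8, -11, -6, -8, -13]
  [-9, 0, -8, -8, -3, -11, -10]
  [-20, -19, 0, -2, -17, -28, -12]
  [-11, -14, -16, 0, -2, -19, -15]
  [3, 0, -5, -6, 0, -5, -4]
  [-12, -15, -15, -23, -10, 0, -13]
  [-8, 1, -7, -6, -2, -10, 0]
D(3):
  [0, -3, -8, -10, -6, -8, -13]
  [-9, 0, -8, -8, -3, -11, -10]
  [-20, -19, 0, -2, -17, -28, -12]
  [-11, -14, -16, 0, -2, -19, -15]
  [3, 0, -5, -6, 0, -5, -4]
  [-12, -15, -15, -17, -10, 0, -13]
  [-8, 1, -7, -6, -2, -10, 0]
D(4):
  [0, -3, -8, -10, -6, -8, -13]
  [-9, 0, -8, -8, -3, -11, -10]
  [-13, -16, 0, -2, -4, -21, -12]
  [-11, -14, -16, 0, -2, -19, -15]
  [3, 0, -5, -6, 0, -5, -4]
  [-12, -15, -15, -17, -10, 0, -13]
  [-8, 1, -7, -6, -2, -10, 0]
D(5):
  [0, -3, -8, -10, -6, -8, -10]
  [0, 0, -8, -8, -3, -8, -7]
  [-1, -4, 0, -2, -4, -9, -8]
  [1, -2, -7, 0, -2, -7, -6]
  [3, 0, -5, -6, 0, -5, -4]
  [-7, -10, -15, -16, -10, 0, -13]
  [1, 1, -7, -6, -2, -7, 0]
D(6):
  [0, -3, -8, -10, -6, -8, -10]
  [0, 0, -8, -8, -3, -8, -7]
  [-1, -4, 0, -2, -4, -9, -8]
  [1, -2, -7, 0, -2, -7, -6]
  [3, 0, -5, -6, 0, -5, -4]
  [-7, -10, -15, -16, -10, 0, -13]
  [1, 1, -7, -6, -2, -7, 0]
D(7):
  [0, -3, -8, -10, -6, -8, -10]
  [0, 0, -8, -8, -3, -8, -7]
  [-1, -4, 0, -2, -4, -9, -8]
  [1, -2, -7, 0, -2, -7, -6]
  [3, 0, -5, -6, 0, -5, -4]
  [-7, -10, -15, -16, -10, 0, -13]
  [1, 1, -7, -6, -2, -7, 0]
Answer: C* = [[0, -3, -8, -10, -6, -8, -10], [0, 0, -8, -8, -3, -8, -7], [-1, -4, 0, -2, -4, -9, -8], [1, -2, -7, 0, -2, -7, -6], [3, 0, -5, -6, 0, -5, -4], [-7, -10, -15, -16, -10, 0, -13], [1, 1, -7, -6, -2, -7, 0]]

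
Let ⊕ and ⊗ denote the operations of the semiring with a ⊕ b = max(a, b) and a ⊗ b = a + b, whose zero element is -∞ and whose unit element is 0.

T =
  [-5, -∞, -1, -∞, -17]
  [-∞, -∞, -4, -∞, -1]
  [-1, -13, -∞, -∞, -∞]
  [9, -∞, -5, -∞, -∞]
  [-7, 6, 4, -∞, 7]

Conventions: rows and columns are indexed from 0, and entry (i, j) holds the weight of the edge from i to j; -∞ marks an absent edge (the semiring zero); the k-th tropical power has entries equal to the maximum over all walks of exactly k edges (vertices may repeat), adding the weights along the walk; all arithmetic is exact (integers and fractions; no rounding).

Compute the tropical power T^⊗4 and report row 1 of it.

T^⊗2:
  [-2, -11, -6, -∞, -10]
  [-5, 5, 3, -∞, 6]
  [-6, -∞, -2, -∞, -14]
  [4, -18, 8, -∞, -8]
  [3, 13, 11, -∞, 14]
T^⊗3:
  [-7, -4, -3, -∞, -3]
  [2, 12, 10, -∞, 13]
  [-3, -8, -7, -∞, -7]
  [7, -2, 3, -∞, -1]
  [10, 20, 18, -∞, 21]
T^⊗4:
  [-4, 3, 1, -∞, 4]
  [9, 19, 17, -∞, 20]
  [-8, -1, -3, -∞, 0]
  [2, 5, 6, -∞, 6]
  [17, 27, 25, -∞, 28]
Answer: row 1 of T^⊗4 = [9, 19, 17, -∞, 20]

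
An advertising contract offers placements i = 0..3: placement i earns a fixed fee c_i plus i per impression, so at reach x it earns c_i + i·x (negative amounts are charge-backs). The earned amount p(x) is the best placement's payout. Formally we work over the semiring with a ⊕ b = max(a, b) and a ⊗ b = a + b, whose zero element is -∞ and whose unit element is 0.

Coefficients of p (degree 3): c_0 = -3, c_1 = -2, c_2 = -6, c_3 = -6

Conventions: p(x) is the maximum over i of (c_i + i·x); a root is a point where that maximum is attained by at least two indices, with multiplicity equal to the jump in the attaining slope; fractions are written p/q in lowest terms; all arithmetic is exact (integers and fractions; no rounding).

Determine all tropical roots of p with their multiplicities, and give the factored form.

hull edge (i=0, c=-3) to (i=1, c=-2): slope 1, span 1
hull edge (i=1, c=-2) to (i=3, c=-6): slope -2, span 2
Factored form: p(x) = -6 ⊗ (x ⊕ (-1)) ⊗ (x ⊕ 2) ⊗ (x ⊕ 2)
Answer: roots = -1 (mult 1), 2 (mult 2)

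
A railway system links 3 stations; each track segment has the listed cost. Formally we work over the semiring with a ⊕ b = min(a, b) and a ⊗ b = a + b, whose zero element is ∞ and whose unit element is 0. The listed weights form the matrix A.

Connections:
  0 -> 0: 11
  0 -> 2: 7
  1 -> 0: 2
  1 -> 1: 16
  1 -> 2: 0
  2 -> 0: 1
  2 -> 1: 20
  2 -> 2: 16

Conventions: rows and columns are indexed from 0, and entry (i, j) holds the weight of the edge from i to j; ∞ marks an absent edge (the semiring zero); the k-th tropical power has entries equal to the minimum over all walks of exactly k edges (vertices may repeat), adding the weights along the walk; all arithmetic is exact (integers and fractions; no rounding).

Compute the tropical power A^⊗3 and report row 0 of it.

A^⊗2:
  [8, 27, 18]
  [1, 20, 9]
  [12, 36, 8]
A^⊗3:
  [19, 38, 15]
  [10, 29, 8]
  [9, 28, 19]
Answer: row 0 of A^⊗3 = [19, 38, 15]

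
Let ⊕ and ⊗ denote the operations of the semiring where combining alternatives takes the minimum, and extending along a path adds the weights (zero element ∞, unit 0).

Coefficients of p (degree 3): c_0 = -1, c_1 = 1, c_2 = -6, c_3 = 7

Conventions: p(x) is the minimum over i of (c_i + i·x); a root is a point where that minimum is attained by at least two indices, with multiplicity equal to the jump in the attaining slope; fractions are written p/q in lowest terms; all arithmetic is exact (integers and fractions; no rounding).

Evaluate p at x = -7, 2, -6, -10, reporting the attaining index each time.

p(-7) = min(-1+0·(-7)=-1, 1+1·(-7)=-6, -6+2·(-7)=-20, 7+3·(-7)=-14) = -20 (attained by i=2)
p(2) = min(-1+0·2=-1, 1+1·2=3, -6+2·2=-2, 7+3·2=13) = -2 (attained by i=2)
p(-6) = min(-1+0·(-6)=-1, 1+1·(-6)=-5, -6+2·(-6)=-18, 7+3·(-6)=-11) = -18 (attained by i=2)
p(-10) = min(-1+0·(-10)=-1, 1+1·(-10)=-9, -6+2·(-10)=-26, 7+3·(-10)=-23) = -26 (attained by i=2)
Answer: p(-7) = -20; p(2) = -2; p(-6) = -18; p(-10) = -26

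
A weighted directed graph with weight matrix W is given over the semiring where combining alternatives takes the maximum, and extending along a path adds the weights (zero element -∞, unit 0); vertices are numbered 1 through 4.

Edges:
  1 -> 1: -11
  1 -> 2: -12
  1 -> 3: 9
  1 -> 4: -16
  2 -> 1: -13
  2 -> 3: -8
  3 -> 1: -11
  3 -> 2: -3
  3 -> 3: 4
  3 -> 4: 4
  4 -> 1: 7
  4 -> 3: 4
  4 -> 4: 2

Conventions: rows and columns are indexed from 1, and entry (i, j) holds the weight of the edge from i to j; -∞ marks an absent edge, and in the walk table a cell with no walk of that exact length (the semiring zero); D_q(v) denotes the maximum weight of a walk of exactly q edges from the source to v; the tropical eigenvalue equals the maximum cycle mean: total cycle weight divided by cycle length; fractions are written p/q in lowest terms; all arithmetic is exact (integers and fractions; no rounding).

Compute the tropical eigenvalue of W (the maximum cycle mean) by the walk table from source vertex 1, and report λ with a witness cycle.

q=0: [0, -∞, -∞, -∞]
q=1: [-11, -12, 9, -16]
q=2: [-2, 6, 13, 13]
q=3: [20, 10, 17, 17]
q=4: [24, 14, 29, 21]
Optimal cycle mean attained by: cycle 1->3->4->1, total 9 + 4 + 7, length 3.
Answer: λ = 20/3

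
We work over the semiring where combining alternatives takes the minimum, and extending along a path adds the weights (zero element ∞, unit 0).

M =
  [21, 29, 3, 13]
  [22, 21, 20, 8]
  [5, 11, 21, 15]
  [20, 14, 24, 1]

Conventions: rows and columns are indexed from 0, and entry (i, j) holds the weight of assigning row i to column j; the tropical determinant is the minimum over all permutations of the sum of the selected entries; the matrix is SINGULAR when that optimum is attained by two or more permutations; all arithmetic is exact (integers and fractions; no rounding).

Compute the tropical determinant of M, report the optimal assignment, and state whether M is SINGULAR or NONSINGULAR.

σ = (0, 1, 2, 3): 21 + 21 + 21 + 1 = 64
σ = (0, 1, 3, 2): 21 + 21 + 15 + 24 = 81
σ = (0, 2, 1, 3): 21 + 20 + 11 + 1 = 53
σ = (0, 2, 3, 1): 21 + 20 + 15 + 14 = 70
σ = (0, 3, 1, 2): 21 + 8 + 11 + 24 = 64
σ = (0, 3, 2, 1): 21 + 8 + 21 + 14 = 64
σ = (1, 0, 2, 3): 29 + 22 + 21 + 1 = 73
σ = (1, 0, 3, 2): 29 + 22 + 15 + 24 = 90
σ = (1, 2, 0, 3): 29 + 20 + 5 + 1 = 55
σ = (1, 2, 3, 0): 29 + 20 + 15 + 20 = 84
σ = (1, 3, 0, 2): 29 + 8 + 5 + 24 = 66
σ = (1, 3, 2, 0): 29 + 8 + 21 + 20 = 78
σ = (2, 0, 1, 3): 3 + 22 + 11 + 1 = 37
σ = (2, 0, 3, 1): 3 + 22 + 15 + 14 = 54
σ = (2, 1, 0, 3): 3 + 21 + 5 + 1 = 30
σ = (2, 1, 3, 0): 3 + 21 + 15 + 20 = 59
σ = (2, 3, 0, 1): 3 + 8 + 5 + 14 = 30
σ = (2, 3, 1, 0): 3 + 8 + 11 + 20 = 42
σ = (3, 0, 1, 2): 13 + 22 + 11 + 24 = 70
σ = (3, 0, 2, 1): 13 + 22 + 21 + 14 = 70
σ = (3, 1, 0, 2): 13 + 21 + 5 + 24 = 63
σ = (3, 1, 2, 0): 13 + 21 + 21 + 20 = 75
σ = (3, 2, 0, 1): 13 + 20 + 5 + 14 = 52
σ = (3, 2, 1, 0): 13 + 20 + 11 + 20 = 64
Optimal value attained by: σ = (2, 1, 0, 3).
Answer: det⊕(M) = 30; verdict: SINGULAR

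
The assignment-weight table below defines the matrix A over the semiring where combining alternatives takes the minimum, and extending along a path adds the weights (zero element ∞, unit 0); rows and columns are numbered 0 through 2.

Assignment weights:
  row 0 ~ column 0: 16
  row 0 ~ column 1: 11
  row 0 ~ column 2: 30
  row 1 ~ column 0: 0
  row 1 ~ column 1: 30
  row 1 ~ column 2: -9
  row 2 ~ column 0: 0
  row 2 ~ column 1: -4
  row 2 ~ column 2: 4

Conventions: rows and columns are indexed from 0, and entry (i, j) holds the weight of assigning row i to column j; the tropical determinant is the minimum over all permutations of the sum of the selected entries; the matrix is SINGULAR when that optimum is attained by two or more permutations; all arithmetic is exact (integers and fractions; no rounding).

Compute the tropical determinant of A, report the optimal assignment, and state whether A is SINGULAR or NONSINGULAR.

σ = (0, 1, 2): 16 + 30 + 4 = 50
σ = (0, 2, 1): 16 + (-9) + (-4) = 3
σ = (1, 0, 2): 11 + 0 + 4 = 15
σ = (1, 2, 0): 11 + (-9) + 0 = 2
σ = (2, 0, 1): 30 + 0 + (-4) = 26
σ = (2, 1, 0): 30 + 30 + 0 = 60
Optimal value attained by: σ = (1, 2, 0).
Answer: det⊕(A) = 2; verdict: NONSINGULAR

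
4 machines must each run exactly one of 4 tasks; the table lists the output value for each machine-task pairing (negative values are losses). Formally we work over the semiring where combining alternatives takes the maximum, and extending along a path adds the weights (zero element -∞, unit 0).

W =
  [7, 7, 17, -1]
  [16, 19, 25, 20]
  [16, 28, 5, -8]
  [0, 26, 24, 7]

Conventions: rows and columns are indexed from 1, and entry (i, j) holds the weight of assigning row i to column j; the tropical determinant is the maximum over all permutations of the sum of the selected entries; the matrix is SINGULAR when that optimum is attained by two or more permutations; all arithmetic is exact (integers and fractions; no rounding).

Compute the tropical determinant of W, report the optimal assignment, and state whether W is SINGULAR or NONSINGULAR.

σ = (1, 2, 3, 4): 7 + 19 + 5 + 7 = 38
σ = (1, 2, 4, 3): 7 + 19 + (-8) + 24 = 42
σ = (1, 3, 2, 4): 7 + 25 + 28 + 7 = 67
σ = (1, 3, 4, 2): 7 + 25 + (-8) + 26 = 50
σ = (1, 4, 2, 3): 7 + 20 + 28 + 24 = 79
σ = (1, 4, 3, 2): 7 + 20 + 5 + 26 = 58
σ = (2, 1, 3, 4): 7 + 16 + 5 + 7 = 35
σ = (2, 1, 4, 3): 7 + 16 + (-8) + 24 = 39
σ = (2, 3, 1, 4): 7 + 25 + 16 + 7 = 55
σ = (2, 3, 4, 1): 7 + 25 + (-8) + 0 = 24
σ = (2, 4, 1, 3): 7 + 20 + 16 + 24 = 67
σ = (2, 4, 3, 1): 7 + 20 + 5 + 0 = 32
σ = (3, 1, 2, 4): 17 + 16 + 28 + 7 = 68
σ = (3, 1, 4, 2): 17 + 16 + (-8) + 26 = 51
σ = (3, 2, 1, 4): 17 + 19 + 16 + 7 = 59
σ = (3, 2, 4, 1): 17 + 19 + (-8) + 0 = 28
σ = (3, 4, 1, 2): 17 + 20 + 16 + 26 = 79
σ = (3, 4, 2, 1): 17 + 20 + 28 + 0 = 65
σ = (4, 1, 2, 3): (-1) + 16 + 28 + 24 = 67
σ = (4, 1, 3, 2): (-1) + 16 + 5 + 26 = 46
σ = (4, 2, 1, 3): (-1) + 19 + 16 + 24 = 58
σ = (4, 2, 3, 1): (-1) + 19 + 5 + 0 = 23
σ = (4, 3, 1, 2): (-1) + 25 + 16 + 26 = 66
σ = (4, 3, 2, 1): (-1) + 25 + 28 + 0 = 52
Optimal value attained by: σ = (1, 4, 2, 3).
Answer: det⊕(W) = 79; verdict: SINGULAR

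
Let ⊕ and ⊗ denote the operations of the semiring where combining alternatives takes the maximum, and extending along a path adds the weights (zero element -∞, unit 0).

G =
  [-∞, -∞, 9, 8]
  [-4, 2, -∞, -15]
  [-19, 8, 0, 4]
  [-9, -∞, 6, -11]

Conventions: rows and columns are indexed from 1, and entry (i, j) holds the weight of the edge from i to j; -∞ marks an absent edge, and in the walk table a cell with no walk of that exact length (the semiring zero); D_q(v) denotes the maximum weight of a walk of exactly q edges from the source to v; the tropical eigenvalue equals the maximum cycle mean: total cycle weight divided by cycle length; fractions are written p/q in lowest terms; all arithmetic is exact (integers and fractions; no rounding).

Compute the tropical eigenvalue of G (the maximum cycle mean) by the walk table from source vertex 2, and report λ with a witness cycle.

q=0: [-∞, 0, -∞, -∞]
q=1: [-4, 2, -∞, -15]
q=2: [-2, 4, 5, 4]
q=3: [0, 13, 10, 9]
q=4: [9, 18, 15, 14]
Optimal cycle mean attained by: cycle 3->4->3, total 4 + 6, length 2.
Answer: λ = 5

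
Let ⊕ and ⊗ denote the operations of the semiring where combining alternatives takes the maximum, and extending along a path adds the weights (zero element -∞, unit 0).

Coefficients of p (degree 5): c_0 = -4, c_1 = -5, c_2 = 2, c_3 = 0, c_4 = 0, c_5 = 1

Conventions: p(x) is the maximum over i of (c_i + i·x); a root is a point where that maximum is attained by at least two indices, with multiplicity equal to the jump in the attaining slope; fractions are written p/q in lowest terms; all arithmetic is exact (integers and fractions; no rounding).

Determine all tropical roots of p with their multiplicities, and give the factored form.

hull edge (i=0, c=-4) to (i=2, c=2): slope 3, span 2
hull edge (i=2, c=2) to (i=5, c=1): slope -1/3, span 3
Factored form: p(x) = 1 ⊗ (x ⊕ (-3)) ⊗ (x ⊕ (-3)) ⊗ (x ⊕ 1/3) ⊗ (x ⊕ 1/3) ⊗ (x ⊕ 1/3)
Answer: roots = -3 (mult 2), 1/3 (mult 3)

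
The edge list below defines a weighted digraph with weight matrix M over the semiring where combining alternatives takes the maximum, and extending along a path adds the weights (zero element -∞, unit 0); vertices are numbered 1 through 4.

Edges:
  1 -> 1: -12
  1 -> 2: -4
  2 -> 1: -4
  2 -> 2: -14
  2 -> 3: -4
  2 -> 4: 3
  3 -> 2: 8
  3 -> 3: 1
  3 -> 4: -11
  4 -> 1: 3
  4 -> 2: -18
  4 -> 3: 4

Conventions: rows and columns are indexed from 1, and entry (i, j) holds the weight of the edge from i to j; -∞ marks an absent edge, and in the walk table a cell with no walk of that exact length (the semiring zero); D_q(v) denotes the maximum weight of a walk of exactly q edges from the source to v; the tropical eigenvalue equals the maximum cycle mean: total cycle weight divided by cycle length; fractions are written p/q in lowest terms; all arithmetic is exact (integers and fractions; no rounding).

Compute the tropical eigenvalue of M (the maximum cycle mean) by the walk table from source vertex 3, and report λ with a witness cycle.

q=0: [-∞, -∞, 0, -∞]
q=1: [-∞, 8, 1, -11]
q=2: [4, 9, 4, 11]
q=3: [14, 12, 15, 12]
q=4: [15, 23, 16, 15]
Optimal cycle mean attained by: cycle 2->4->3->2, total 3 + 4 + 8, length 3.
Answer: λ = 5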